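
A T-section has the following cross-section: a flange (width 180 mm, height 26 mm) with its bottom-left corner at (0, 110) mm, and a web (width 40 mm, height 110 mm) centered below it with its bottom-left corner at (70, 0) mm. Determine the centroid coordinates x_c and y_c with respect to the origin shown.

Part | A | x̄ᵢ | ȳᵢ | A·x̄ᵢ | A·ȳᵢ
web | 4400.00 | 90.00 | 55.00 | 396000.00 | 242000.00
flange | 4680.00 | 90.00 | 123.00 | 421200.00 | 575640.00
Σ | 9080.00 |  |  | 817200.00 | 817640.00
x_c = 817200.00 / 9080.00 = 90.00 mm
y_c = 817640.00 / 9080.00 = 90.05 mm

x_c = 90.00 mm, y_c = 90.05 mm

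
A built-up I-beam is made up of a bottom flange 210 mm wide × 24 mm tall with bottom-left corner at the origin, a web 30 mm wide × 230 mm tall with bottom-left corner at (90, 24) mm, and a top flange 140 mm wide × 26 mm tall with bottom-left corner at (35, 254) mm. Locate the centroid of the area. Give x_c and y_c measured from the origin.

x_c = 105.00 mm, y_c = 127.82 mm

bottom flange: A = 210 × 24 = 5040.00, centroid at (105.00, 12.00).
web: A = 30 × 230 = 6900.00, centroid at (105.00, 139.00).
top flange: A = 140 × 26 = 3640.00, centroid at (105.00, 267.00).
ΣA = 15580.00 mm², ΣAx_c = 1635900.00 mm³, ΣAy_c = 1991460.00 mm³.
x_c = 1635900.00/15580.00 = 105.00 mm; y_c = 1991460.00/15580.00 = 127.82 mm.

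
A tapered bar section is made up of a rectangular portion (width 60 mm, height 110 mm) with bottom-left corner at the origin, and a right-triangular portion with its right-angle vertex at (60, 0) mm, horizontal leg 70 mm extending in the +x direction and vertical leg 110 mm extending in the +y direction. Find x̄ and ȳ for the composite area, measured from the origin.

x̄ = 49.65 mm, ȳ = 48.25 mm

Part | A | x̄ᵢ | ȳᵢ | A·x̄ᵢ | A·ȳᵢ
rectangular portion | 6600.00 | 30.00 | 55.00 | 198000.00 | 363000.00
triangular portion | 3850.00 | 83.33 | 36.67 | 320833.33 | 141166.67
Σ | 10450.00 |  |  | 518833.33 | 504166.67
x̄ = 518833.33 / 10450.00 = 49.65 mm
ȳ = 504166.67 / 10450.00 = 48.25 mm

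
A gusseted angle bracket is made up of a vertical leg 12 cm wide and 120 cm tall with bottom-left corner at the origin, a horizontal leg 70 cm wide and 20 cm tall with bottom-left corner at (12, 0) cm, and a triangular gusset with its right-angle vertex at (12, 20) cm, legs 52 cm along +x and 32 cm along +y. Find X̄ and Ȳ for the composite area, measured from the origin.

vertical leg: A = 12 × 120 = 1440.00, centroid at (6.00, 60.00).
horizontal leg: A = 70 × 20 = 1400.00, centroid at (47.00, 10.00).
gusset: A = ½·52·32 = 832.00, centroid at (29.33, 30.67).
ΣA = 3672.00 cm²
ΣAX̄ = (1440.00)(6.00) + (1400.00)(47.00) + (832.00)(29.33) = 98845.33 cm³
ΣAȲ = (1440.00)(60.00) + (1400.00)(10.00) + (832.00)(30.67) = 125914.67 cm³
X̄ = 98845.33 / 3672.00 = 26.92 cm
Ȳ = 125914.67 / 3672.00 = 34.29 cm

X̄ = 26.92 cm, Ȳ = 34.29 cm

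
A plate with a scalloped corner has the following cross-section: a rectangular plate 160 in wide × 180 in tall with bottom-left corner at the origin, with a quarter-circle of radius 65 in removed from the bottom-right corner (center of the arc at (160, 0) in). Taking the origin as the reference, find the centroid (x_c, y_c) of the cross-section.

plate: A = 160 × 180 = 28800.00, centroid at (80.00, 90.00).
removed quarter-circle: A = −¼π·65² = -3318.31, centroid at (132.41, 27.59).
ΣA = 25481.69 in²
ΣAx_c = (28800.00)(80.00) + (-3318.31)(132.41) = 1864612.51 in³
ΣAy_c = (28800.00)(90.00) + (-3318.31)(27.59) = 2500458.33 in³
x_c = 1864612.51 / 25481.69 = 73.17 in
y_c = 2500458.33 / 25481.69 = 98.13 in

x_c = 73.17 in, y_c = 98.13 in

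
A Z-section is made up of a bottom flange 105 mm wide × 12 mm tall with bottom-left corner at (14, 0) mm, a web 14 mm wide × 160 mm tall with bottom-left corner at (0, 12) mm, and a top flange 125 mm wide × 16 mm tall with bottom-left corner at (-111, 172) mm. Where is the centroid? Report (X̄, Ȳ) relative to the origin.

bottom flange: A = 105 × 12 = 1260.00, centroid at (66.50, 6.00).
web: A = 14 × 160 = 2240.00, centroid at (7.00, 92.00).
top flange: A = 125 × 16 = 2000.00, centroid at (-48.50, 180.00).
ΣA = 5500.00 mm²
ΣAX̄ = (1260.00)(66.50) + (2240.00)(7.00) + (2000.00)(-48.50) = 2470.00 mm³
ΣAȲ = (1260.00)(6.00) + (2240.00)(92.00) + (2000.00)(180.00) = 573640.00 mm³
X̄ = 2470.00 / 5500.00 = 0.45 mm
Ȳ = 573640.00 / 5500.00 = 104.30 mm

X̄ = 0.45 mm, Ȳ = 104.30 mm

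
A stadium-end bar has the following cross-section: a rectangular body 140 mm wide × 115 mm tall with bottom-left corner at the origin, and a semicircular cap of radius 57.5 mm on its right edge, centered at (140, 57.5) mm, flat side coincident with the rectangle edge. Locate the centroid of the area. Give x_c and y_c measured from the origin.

rectangular body: A = 140 × 115 = 16100.00, centroid at (70.00, 57.50).
semicircular end: A = ½π·57.5² = 5193.45, centroid at (164.40, 57.50).
ΣA = 21293.45 mm²
ΣAx_c = (16100.00)(70.00) + (5193.45)(164.40) = 1980821.93 mm³
ΣAy_c = (16100.00)(57.50) + (5193.45)(57.50) = 1224373.11 mm³
x_c = 1980821.93 / 21293.45 = 93.02 mm
y_c = 1224373.11 / 21293.45 = 57.50 mm

x_c = 93.02 mm, y_c = 57.50 mm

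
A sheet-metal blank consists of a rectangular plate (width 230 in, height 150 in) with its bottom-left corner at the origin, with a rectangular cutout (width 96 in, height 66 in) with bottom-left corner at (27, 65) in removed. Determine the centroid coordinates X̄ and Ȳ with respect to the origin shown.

plate: A = 230 × 150 = 34500.00, centroid at (115.00, 75.00).
hole: A = −(96 × 66) = -6336.00, centroid at (75.00, 98.00).
ΣA = 28164.00 in²
ΣAX̄ = (34500.00)(115.00) + (-6336.00)(75.00) = 3492300.00 in³
ΣAȲ = (34500.00)(75.00) + (-6336.00)(98.00) = 1966572.00 in³
X̄ = 3492300.00 / 28164.00 = 124.00 in
Ȳ = 1966572.00 / 28164.00 = 69.83 in

X̄ = 124.00 in, Ȳ = 69.83 in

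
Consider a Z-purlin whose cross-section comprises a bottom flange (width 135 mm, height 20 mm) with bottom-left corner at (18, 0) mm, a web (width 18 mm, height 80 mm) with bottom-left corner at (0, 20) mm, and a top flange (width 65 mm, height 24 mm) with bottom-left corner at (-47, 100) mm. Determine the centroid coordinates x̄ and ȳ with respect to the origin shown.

x̄ = 38.81 mm, ȳ = 50.55 mm

bottom flange: A = 135 × 20 = 2700.00, centroid at (85.50, 10.00).
web: A = 18 × 80 = 1440.00, centroid at (9.00, 60.00).
top flange: A = 65 × 24 = 1560.00, centroid at (-14.50, 112.00).
ΣA = 5700.00 mm², ΣAx̄ = 221190.00 mm³, ΣAȳ = 288120.00 mm³.
x̄ = 221190.00/5700.00 = 38.81 mm; ȳ = 288120.00/5700.00 = 50.55 mm.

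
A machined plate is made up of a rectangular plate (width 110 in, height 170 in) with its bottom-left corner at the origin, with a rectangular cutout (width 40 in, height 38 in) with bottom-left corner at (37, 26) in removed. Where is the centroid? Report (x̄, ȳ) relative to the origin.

x̄ = 54.82 in, ȳ = 88.54 in

plate: A = 110 × 170 = 18700.00, centroid at (55.00, 85.00).
hole: A = −(40 × 38) = -1520.00, centroid at (57.00, 45.00).
ΣA = 17180.00 in², ΣAx̄ = 941860.00 in³, ΣAȳ = 1521100.00 in³.
x̄ = 941860.00/17180.00 = 54.82 in; ȳ = 1521100.00/17180.00 = 88.54 in.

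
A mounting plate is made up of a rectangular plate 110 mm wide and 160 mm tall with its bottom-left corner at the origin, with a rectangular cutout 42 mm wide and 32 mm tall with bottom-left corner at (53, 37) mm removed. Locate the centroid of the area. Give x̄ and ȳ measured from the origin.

x̄ = 53.43 mm, ȳ = 82.23 mm

plate: A = 110 × 160 = 17600.00, centroid at (55.00, 80.00).
hole: A = −(42 × 32) = -1344.00, centroid at (74.00, 53.00).
ΣA = 16256.00 mm², ΣAx̄ = 868544.00 mm³, ΣAȳ = 1336768.00 mm³.
x̄ = 868544.00/16256.00 = 53.43 mm; ȳ = 1336768.00/16256.00 = 82.23 mm.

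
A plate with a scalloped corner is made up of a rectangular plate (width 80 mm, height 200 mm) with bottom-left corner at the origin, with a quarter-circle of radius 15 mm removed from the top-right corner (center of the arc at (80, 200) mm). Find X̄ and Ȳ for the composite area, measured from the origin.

plate: A = 80 × 200 = 16000.00, centroid at (40.00, 100.00).
removed quarter-circle: A = −¼π·15² = -176.71, centroid at (73.63, 193.63).
ΣA = 15823.29 mm²
ΣAX̄ = (16000.00)(40.00) + (-176.71)(73.63) = 626987.83 mm³
ΣAȲ = (16000.00)(100.00) + (-176.71)(193.63) = 1565782.08 mm³
X̄ = 626987.83 / 15823.29 = 39.62 mm
Ȳ = 1565782.08 / 15823.29 = 98.95 mm

X̄ = 39.62 mm, Ȳ = 98.95 mm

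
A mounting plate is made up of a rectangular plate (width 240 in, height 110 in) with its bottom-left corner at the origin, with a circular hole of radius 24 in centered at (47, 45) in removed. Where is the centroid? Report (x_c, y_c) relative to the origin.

x_c = 125.37 in, y_c = 55.74 in

plate: A = 240 × 110 = 26400.00, centroid at (120.00, 55.00).
hole: A = −π·24² = -1809.56, centroid at (47.00, 45.00).
ΣA = 24590.44 in²
ΣAx_c = (26400.00)(120.00) + (-1809.56)(47.00) = 3082950.80 in³
ΣAy_c = (26400.00)(55.00) + (-1809.56)(45.00) = 1370569.92 in³
x_c = 3082950.80 / 24590.44 = 125.37 in
y_c = 1370569.92 / 24590.44 = 55.74 in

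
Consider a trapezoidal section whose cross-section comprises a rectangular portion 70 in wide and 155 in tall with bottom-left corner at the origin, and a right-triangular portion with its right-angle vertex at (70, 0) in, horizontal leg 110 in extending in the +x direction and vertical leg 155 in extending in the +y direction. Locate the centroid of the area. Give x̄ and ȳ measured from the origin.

x̄ = 66.53 in, ȳ = 66.13 in

rectangular portion: A = 70 × 155 = 10850.00, centroid at (35.00, 77.50).
triangular portion: A = ½·110·155 = 8525.00, centroid at (106.67, 51.67).
ΣA = 19375.00 in²
ΣAx̄ = (10850.00)(35.00) + (8525.00)(106.67) = 1289083.33 in³
ΣAȳ = (10850.00)(77.50) + (8525.00)(51.67) = 1281333.33 in³
x̄ = 1289083.33 / 19375.00 = 66.53 in
ȳ = 1281333.33 / 19375.00 = 66.13 in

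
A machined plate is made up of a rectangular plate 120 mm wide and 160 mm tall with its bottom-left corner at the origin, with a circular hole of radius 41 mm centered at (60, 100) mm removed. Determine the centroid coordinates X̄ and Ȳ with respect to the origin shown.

Part | A | x̄ᵢ | ȳᵢ | A·x̄ᵢ | A·ȳᵢ
plate | 19200.00 | 60.00 | 80.00 | 1152000.00 | 1536000.00
hole | -5281.02 | 60.00 | 100.00 | -316861.04 | -528101.73
Σ | 13918.98 |  |  | 835138.96 | 1007898.27
X̄ = 835138.96 / 13918.98 = 60.00 mm
Ȳ = 1007898.27 / 13918.98 = 72.41 mm

X̄ = 60.00 mm, Ȳ = 72.41 mm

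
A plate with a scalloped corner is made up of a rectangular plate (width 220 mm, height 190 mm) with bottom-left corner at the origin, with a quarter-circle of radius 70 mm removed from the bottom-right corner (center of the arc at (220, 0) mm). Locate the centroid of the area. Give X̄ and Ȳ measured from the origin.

plate: A = 220 × 190 = 41800.00, centroid at (110.00, 95.00).
removed quarter-circle: A = −¼π·70² = -3848.45, centroid at (190.29, 29.71).
ΣA = 37951.55 mm²
ΣAX̄ = (41800.00)(110.00) + (-3848.45)(190.29) = 3865674.11 mm³
ΣAȲ = (41800.00)(95.00) + (-3848.45)(29.71) = 3856666.67 mm³
X̄ = 3865674.11 / 37951.55 = 101.86 mm
Ȳ = 3856666.67 / 37951.55 = 101.62 mm

X̄ = 101.86 mm, Ȳ = 101.62 mm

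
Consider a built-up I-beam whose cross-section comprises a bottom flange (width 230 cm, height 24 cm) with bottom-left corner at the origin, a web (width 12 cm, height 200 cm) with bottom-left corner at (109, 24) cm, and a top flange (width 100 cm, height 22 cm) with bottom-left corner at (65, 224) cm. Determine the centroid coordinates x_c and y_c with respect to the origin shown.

x_c = 115.00 cm, y_c = 87.04 cm

bottom flange: A = 230 × 24 = 5520.00, centroid at (115.00, 12.00).
web: A = 12 × 200 = 2400.00, centroid at (115.00, 124.00).
top flange: A = 100 × 22 = 2200.00, centroid at (115.00, 235.00).
ΣA = 10120.00 cm², ΣAx_c = 1163800.00 cm³, ΣAy_c = 880840.00 cm³.
x_c = 1163800.00/10120.00 = 115.00 cm; y_c = 880840.00/10120.00 = 87.04 cm.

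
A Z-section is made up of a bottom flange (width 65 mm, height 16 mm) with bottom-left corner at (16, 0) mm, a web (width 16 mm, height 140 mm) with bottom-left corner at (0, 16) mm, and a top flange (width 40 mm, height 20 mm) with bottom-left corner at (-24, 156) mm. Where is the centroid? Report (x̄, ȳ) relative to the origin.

x̄ = 15.97 mm, ȳ = 81.80 mm

bottom flange: A = 65 × 16 = 1040.00, centroid at (48.50, 8.00).
web: A = 16 × 140 = 2240.00, centroid at (8.00, 86.00).
top flange: A = 40 × 20 = 800.00, centroid at (-4.00, 166.00).
ΣA = 4080.00 mm², ΣAx̄ = 65160.00 mm³, ΣAȳ = 333760.00 mm³.
x̄ = 65160.00/4080.00 = 15.97 mm; ȳ = 333760.00/4080.00 = 81.80 mm.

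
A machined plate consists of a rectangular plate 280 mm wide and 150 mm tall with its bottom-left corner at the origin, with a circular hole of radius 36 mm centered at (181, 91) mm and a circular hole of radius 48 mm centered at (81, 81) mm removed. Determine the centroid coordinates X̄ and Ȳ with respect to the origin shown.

X̄ = 148.48 mm, Ȳ = 71.46 mm

Part | A | x̄ᵢ | ȳᵢ | A·x̄ᵢ | A·ȳᵢ
plate | 42000.00 | 140.00 | 75.00 | 5880000.00 | 3150000.00
hole 1 | -4071.50 | 181.00 | 91.00 | -736942.24 | -370506.87
hole 2 | -7238.23 | 81.00 | 81.00 | -586296.59 | -586296.59
Σ | 30690.27 |  |  | 4556761.17 | 2193196.54
X̄ = 4556761.17 / 30690.27 = 148.48 mm
Ȳ = 2193196.54 / 30690.27 = 71.46 mm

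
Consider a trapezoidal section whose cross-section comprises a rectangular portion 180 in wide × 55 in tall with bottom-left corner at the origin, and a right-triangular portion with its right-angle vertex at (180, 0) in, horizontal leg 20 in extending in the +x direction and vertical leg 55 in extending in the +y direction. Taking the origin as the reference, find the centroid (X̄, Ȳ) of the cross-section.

X̄ = 95.09 in, Ȳ = 27.02 in

Part | A | x̄ᵢ | ȳᵢ | A·x̄ᵢ | A·ȳᵢ
rectangular portion | 9900.00 | 90.00 | 27.50 | 891000.00 | 272250.00
triangular portion | 550.00 | 186.67 | 18.33 | 102666.67 | 10083.33
Σ | 10450.00 |  |  | 993666.67 | 282333.33
X̄ = 993666.67 / 10450.00 = 95.09 in
Ȳ = 282333.33 / 10450.00 = 27.02 in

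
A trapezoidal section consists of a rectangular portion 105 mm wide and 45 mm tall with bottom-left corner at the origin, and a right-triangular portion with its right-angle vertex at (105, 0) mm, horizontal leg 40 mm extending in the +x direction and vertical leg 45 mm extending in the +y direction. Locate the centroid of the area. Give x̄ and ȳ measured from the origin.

x̄ = 63.03 mm, ȳ = 21.30 mm

rectangular portion: A = 105 × 45 = 4725.00, centroid at (52.50, 22.50).
triangular portion: A = ½·40·45 = 900.00, centroid at (118.33, 15.00).
ΣA = 5625.00 mm²
ΣAx̄ = (4725.00)(52.50) + (900.00)(118.33) = 354562.50 mm³
ΣAȳ = (4725.00)(22.50) + (900.00)(15.00) = 119812.50 mm³
x̄ = 354562.50 / 5625.00 = 63.03 mm
ȳ = 119812.50 / 5625.00 = 21.30 mm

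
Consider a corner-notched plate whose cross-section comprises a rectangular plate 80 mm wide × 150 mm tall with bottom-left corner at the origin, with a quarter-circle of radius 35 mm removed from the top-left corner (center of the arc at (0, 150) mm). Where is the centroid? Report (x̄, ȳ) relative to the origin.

x̄ = 42.19 mm, ȳ = 69.76 mm

plate: A = 80 × 150 = 12000.00, centroid at (40.00, 75.00).
removed quarter-circle: A = −¼π·35² = -962.11, centroid at (14.85, 135.15).
ΣA = 11037.89 mm²
ΣAx̄ = (12000.00)(40.00) + (-962.11)(14.85) = 465708.33 mm³
ΣAȳ = (12000.00)(75.00) + (-962.11)(135.15) = 769974.75 mm³
x̄ = 465708.33 / 11037.89 = 42.19 mm
ȳ = 769974.75 / 11037.89 = 69.76 mm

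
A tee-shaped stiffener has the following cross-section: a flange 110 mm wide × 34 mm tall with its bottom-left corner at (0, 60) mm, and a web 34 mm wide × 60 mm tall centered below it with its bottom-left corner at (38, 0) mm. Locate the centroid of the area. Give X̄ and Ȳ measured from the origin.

web: A = 34 × 60 = 2040.00, centroid at (55.00, 30.00).
flange: A = 110 × 34 = 3740.00, centroid at (55.00, 77.00).
ΣA = 5780.00 mm², ΣAX̄ = 317900.00 mm³, ΣAȲ = 349180.00 mm³.
X̄ = 317900.00/5780.00 = 55.00 mm; Ȳ = 349180.00/5780.00 = 60.41 mm.

X̄ = 55.00 mm, Ȳ = 60.41 mm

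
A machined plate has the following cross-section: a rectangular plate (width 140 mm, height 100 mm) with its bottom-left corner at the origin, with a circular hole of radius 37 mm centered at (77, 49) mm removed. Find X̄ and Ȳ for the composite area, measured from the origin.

plate: A = 140 × 100 = 14000.00, centroid at (70.00, 50.00).
hole: A = −π·37² = -4300.84, centroid at (77.00, 49.00).
ΣA = 9699.16 mm²
ΣAX̄ = (14000.00)(70.00) + (-4300.84)(77.00) = 648835.29 mm³
ΣAȲ = (14000.00)(50.00) + (-4300.84)(49.00) = 489258.82 mm³
X̄ = 648835.29 / 9699.16 = 66.90 mm
Ȳ = 489258.82 / 9699.16 = 50.44 mm

X̄ = 66.90 mm, Ȳ = 50.44 mm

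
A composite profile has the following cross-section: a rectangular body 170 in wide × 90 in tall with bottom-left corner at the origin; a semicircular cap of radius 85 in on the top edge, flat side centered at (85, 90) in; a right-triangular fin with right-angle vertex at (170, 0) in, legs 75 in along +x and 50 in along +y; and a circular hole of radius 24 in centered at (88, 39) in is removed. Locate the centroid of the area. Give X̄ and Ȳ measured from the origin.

Part | A | x̄ᵢ | ȳᵢ | A·x̄ᵢ | A·ȳᵢ
rectangular body | 15300.00 | 85.00 | 45.00 | 1300500.00 | 688500.00
semicircular top | 11349.00 | 85.00 | 126.08 | 964665.29 | 1430826.98
triangular fin | 1875.00 | 195.00 | 16.67 | 365625.00 | 31250.00
hole | -1809.56 | 88.00 | 39.00 | -159241.05 | -70572.74
Σ | 26714.45 |  |  | 2471549.25 | 2080004.24
X̄ = 2471549.25 / 26714.45 = 92.52 in
Ȳ = 2080004.24 / 26714.45 = 77.86 in

X̄ = 92.52 in, Ȳ = 77.86 in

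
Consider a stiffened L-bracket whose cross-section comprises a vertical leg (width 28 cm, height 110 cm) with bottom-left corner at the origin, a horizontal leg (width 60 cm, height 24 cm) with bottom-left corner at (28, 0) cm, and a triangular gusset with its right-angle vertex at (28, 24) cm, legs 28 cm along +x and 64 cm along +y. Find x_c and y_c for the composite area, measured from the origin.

x_c = 29.56 cm, y_c = 41.97 cm

vertical leg: A = 28 × 110 = 3080.00, centroid at (14.00, 55.00).
horizontal leg: A = 60 × 24 = 1440.00, centroid at (58.00, 12.00).
gusset: A = ½·28·64 = 896.00, centroid at (37.33, 45.33).
ΣA = 5416.00 cm², ΣAx_c = 160090.67 cm³, ΣAy_c = 227298.67 cm³.
x_c = 160090.67/5416.00 = 29.56 cm; y_c = 227298.67/5416.00 = 41.97 cm.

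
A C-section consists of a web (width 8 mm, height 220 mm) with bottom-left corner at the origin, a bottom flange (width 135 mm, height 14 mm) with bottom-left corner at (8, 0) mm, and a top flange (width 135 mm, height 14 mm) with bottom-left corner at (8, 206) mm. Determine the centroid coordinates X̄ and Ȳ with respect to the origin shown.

X̄ = 52.79 mm, Ȳ = 110.00 mm

web: A = 8 × 220 = 1760.00, centroid at (4.00, 110.00).
bottom flange: A = 135 × 14 = 1890.00, centroid at (75.50, 7.00).
top flange: A = 135 × 14 = 1890.00, centroid at (75.50, 213.00).
ΣA = 5540.00 mm², ΣAX̄ = 292430.00 mm³, ΣAȲ = 609400.00 mm³.
X̄ = 292430.00/5540.00 = 52.79 mm; Ȳ = 609400.00/5540.00 = 110.00 mm.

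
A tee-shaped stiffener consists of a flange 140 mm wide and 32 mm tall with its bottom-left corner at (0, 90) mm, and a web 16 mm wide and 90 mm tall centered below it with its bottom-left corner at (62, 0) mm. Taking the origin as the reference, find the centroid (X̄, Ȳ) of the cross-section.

X̄ = 70.00 mm, Ȳ = 91.16 mm

web: A = 16 × 90 = 1440.00, centroid at (70.00, 45.00).
flange: A = 140 × 32 = 4480.00, centroid at (70.00, 106.00).
ΣA = 5920.00 mm²
ΣAX̄ = (1440.00)(70.00) + (4480.00)(70.00) = 414400.00 mm³
ΣAȲ = (1440.00)(45.00) + (4480.00)(106.00) = 539680.00 mm³
X̄ = 414400.00 / 5920.00 = 70.00 mm
Ȳ = 539680.00 / 5920.00 = 91.16 mm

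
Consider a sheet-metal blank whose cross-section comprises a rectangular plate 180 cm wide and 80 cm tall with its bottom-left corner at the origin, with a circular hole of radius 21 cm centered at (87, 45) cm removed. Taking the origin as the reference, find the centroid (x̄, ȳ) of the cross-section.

plate: A = 180 × 80 = 14400.00, centroid at (90.00, 40.00).
hole: A = −π·21² = -1385.44, centroid at (87.00, 45.00).
ΣA = 13014.56 cm²
ΣAx̄ = (14400.00)(90.00) + (-1385.44)(87.00) = 1175466.51 cm³
ΣAȳ = (14400.00)(40.00) + (-1385.44)(45.00) = 513655.09 cm³
x̄ = 1175466.51 / 13014.56 = 90.32 cm
ȳ = 513655.09 / 13014.56 = 39.47 cm

x̄ = 90.32 cm, ȳ = 39.47 cm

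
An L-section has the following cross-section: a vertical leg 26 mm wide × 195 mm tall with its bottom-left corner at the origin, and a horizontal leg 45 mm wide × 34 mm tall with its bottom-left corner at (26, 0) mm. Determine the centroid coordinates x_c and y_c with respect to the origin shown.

x_c = 21.23 mm, y_c = 78.84 mm

Part | A | x̄ᵢ | ȳᵢ | A·x̄ᵢ | A·ȳᵢ
vertical leg | 5070.00 | 13.00 | 97.50 | 65910.00 | 494325.00
horizontal leg | 1530.00 | 48.50 | 17.00 | 74205.00 | 26010.00
Σ | 6600.00 |  |  | 140115.00 | 520335.00
x_c = 140115.00 / 6600.00 = 21.23 mm
y_c = 520335.00 / 6600.00 = 78.84 mm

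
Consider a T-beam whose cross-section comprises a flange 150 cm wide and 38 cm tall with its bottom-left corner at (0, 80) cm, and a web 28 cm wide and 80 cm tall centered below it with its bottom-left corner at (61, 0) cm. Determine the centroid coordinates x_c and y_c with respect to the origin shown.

Part | A | x̄ᵢ | ȳᵢ | A·x̄ᵢ | A·ȳᵢ
web | 2240.00 | 75.00 | 40.00 | 168000.00 | 89600.00
flange | 5700.00 | 75.00 | 99.00 | 427500.00 | 564300.00
Σ | 7940.00 |  |  | 595500.00 | 653900.00
x_c = 595500.00 / 7940.00 = 75.00 cm
y_c = 653900.00 / 7940.00 = 82.36 cm

x_c = 75.00 cm, y_c = 82.36 cm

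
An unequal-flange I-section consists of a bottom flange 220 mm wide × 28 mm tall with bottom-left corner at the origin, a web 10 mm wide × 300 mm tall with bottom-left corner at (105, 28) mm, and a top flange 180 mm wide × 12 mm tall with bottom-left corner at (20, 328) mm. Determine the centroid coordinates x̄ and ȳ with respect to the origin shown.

x̄ = 110.00 mm, ȳ = 118.52 mm

bottom flange: A = 220 × 28 = 6160.00, centroid at (110.00, 14.00).
web: A = 10 × 300 = 3000.00, centroid at (110.00, 178.00).
top flange: A = 180 × 12 = 2160.00, centroid at (110.00, 334.00).
ΣA = 11320.00 mm², ΣAx̄ = 1245200.00 mm³, ΣAȳ = 1341680.00 mm³.
x̄ = 1245200.00/11320.00 = 110.00 mm; ȳ = 1341680.00/11320.00 = 118.52 mm.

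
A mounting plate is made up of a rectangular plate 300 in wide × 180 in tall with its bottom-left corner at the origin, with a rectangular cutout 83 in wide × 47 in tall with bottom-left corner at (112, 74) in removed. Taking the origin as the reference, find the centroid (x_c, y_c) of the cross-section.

plate: A = 300 × 180 = 54000.00, centroid at (150.00, 90.00).
hole: A = −(83 × 47) = -3901.00, centroid at (153.50, 97.50).
ΣA = 50099.00 in²
ΣAx_c = (54000.00)(150.00) + (-3901.00)(153.50) = 7501196.50 in³
ΣAy_c = (54000.00)(90.00) + (-3901.00)(97.50) = 4479652.50 in³
x_c = 7501196.50 / 50099.00 = 149.73 in
y_c = 4479652.50 / 50099.00 = 89.42 in

x_c = 149.73 in, y_c = 89.42 in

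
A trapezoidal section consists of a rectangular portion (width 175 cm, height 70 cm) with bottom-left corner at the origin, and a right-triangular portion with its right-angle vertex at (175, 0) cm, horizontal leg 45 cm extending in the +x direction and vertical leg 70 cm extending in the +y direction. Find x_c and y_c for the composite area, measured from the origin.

x_c = 99.18 cm, y_c = 33.67 cm

Part | A | x̄ᵢ | ȳᵢ | A·x̄ᵢ | A·ȳᵢ
rectangular portion | 12250.00 | 87.50 | 35.00 | 1071875.00 | 428750.00
triangular portion | 1575.00 | 190.00 | 23.33 | 299250.00 | 36750.00
Σ | 13825.00 |  |  | 1371125.00 | 465500.00
x_c = 1371125.00 / 13825.00 = 99.18 cm
y_c = 465500.00 / 13825.00 = 33.67 cm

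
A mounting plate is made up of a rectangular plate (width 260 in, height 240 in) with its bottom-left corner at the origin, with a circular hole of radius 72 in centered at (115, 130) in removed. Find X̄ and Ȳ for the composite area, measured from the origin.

X̄ = 135.30 in, Ȳ = 116.47 in

plate: A = 260 × 240 = 62400.00, centroid at (130.00, 120.00).
hole: A = −π·72² = -16286.02, centroid at (115.00, 130.00).
ΣA = 46113.98 in², ΣAX̄ = 6239108.12 in³, ΣAȲ = 5370817.88 in³.
X̄ = 6239108.12/46113.98 = 135.30 in; Ȳ = 5370817.88/46113.98 = 116.47 in.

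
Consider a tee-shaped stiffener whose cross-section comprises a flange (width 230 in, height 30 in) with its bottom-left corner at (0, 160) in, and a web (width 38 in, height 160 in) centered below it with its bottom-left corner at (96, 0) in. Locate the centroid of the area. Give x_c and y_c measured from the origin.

web: A = 38 × 160 = 6080.00, centroid at (115.00, 80.00).
flange: A = 230 × 30 = 6900.00, centroid at (115.00, 175.00).
ΣA = 12980.00 in², ΣAx_c = 1492700.00 in³, ΣAy_c = 1693900.00 in³.
x_c = 1492700.00/12980.00 = 115.00 in; y_c = 1693900.00/12980.00 = 130.50 in.

x_c = 115.00 in, y_c = 130.50 in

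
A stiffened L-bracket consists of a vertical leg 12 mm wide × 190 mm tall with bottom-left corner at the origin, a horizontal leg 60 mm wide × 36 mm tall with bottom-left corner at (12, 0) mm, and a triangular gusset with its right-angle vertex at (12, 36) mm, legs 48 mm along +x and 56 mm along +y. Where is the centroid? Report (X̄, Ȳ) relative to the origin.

vertical leg: A = 12 × 190 = 2280.00, centroid at (6.00, 95.00).
horizontal leg: A = 60 × 36 = 2160.00, centroid at (42.00, 18.00).
gusset: A = ½·48·56 = 1344.00, centroid at (28.00, 54.67).
ΣA = 5784.00 mm²
ΣAX̄ = (2280.00)(6.00) + (2160.00)(42.00) + (1344.00)(28.00) = 142032.00 mm³
ΣAȲ = (2280.00)(95.00) + (2160.00)(18.00) + (1344.00)(54.67) = 328952.00 mm³
X̄ = 142032.00 / 5784.00 = 24.56 mm
Ȳ = 328952.00 / 5784.00 = 56.87 mm

X̄ = 24.56 mm, Ȳ = 56.87 mm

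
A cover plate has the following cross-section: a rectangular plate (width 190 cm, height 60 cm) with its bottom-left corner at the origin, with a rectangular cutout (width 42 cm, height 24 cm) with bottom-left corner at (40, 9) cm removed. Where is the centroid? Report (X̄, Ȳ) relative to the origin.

X̄ = 98.30 cm, Ȳ = 30.87 cm

plate: A = 190 × 60 = 11400.00, centroid at (95.00, 30.00).
hole: A = −(42 × 24) = -1008.00, centroid at (61.00, 21.00).
ΣA = 10392.00 cm², ΣAX̄ = 1021512.00 cm³, ΣAȲ = 320832.00 cm³.
X̄ = 1021512.00/10392.00 = 98.30 cm; Ȳ = 320832.00/10392.00 = 30.87 cm.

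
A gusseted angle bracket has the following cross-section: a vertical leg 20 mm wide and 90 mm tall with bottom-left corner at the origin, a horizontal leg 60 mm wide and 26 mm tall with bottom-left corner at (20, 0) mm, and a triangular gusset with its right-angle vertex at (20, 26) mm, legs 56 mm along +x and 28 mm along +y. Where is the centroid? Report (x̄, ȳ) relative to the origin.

vertical leg: A = 20 × 90 = 1800.00, centroid at (10.00, 45.00).
horizontal leg: A = 60 × 26 = 1560.00, centroid at (50.00, 13.00).
gusset: A = ½·56·28 = 784.00, centroid at (38.67, 35.33).
ΣA = 4144.00 mm², ΣAx̄ = 126314.67 mm³, ΣAȳ = 128981.33 mm³.
x̄ = 126314.67/4144.00 = 30.48 mm; ȳ = 128981.33/4144.00 = 31.12 mm.

x̄ = 30.48 mm, ȳ = 31.12 mm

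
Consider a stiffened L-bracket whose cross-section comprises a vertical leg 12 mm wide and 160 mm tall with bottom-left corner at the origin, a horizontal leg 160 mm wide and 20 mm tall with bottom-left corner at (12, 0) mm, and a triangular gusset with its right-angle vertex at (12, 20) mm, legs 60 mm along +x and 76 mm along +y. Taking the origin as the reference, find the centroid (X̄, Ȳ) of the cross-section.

vertical leg: A = 12 × 160 = 1920.00, centroid at (6.00, 80.00).
horizontal leg: A = 160 × 20 = 3200.00, centroid at (92.00, 10.00).
gusset: A = ½·60·76 = 2280.00, centroid at (32.00, 45.33).
ΣA = 7400.00 mm²
ΣAX̄ = (1920.00)(6.00) + (3200.00)(92.00) + (2280.00)(32.00) = 378880.00 mm³
ΣAȲ = (1920.00)(80.00) + (3200.00)(10.00) + (2280.00)(45.33) = 288960.00 mm³
X̄ = 378880.00 / 7400.00 = 51.20 mm
Ȳ = 288960.00 / 7400.00 = 39.05 mm

X̄ = 51.20 mm, Ȳ = 39.05 mm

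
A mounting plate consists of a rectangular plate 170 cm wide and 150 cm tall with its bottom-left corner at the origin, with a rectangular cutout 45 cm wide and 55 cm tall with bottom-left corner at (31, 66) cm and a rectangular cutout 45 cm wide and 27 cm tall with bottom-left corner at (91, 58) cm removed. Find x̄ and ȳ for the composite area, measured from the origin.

plate: A = 170 × 150 = 25500.00, centroid at (85.00, 75.00).
hole 1: A = −(45 × 55) = -2475.00, centroid at (53.50, 93.50).
hole 2: A = −(45 × 27) = -1215.00, centroid at (113.50, 71.50).
ΣA = 21810.00 cm², ΣAx̄ = 1897185.00 cm³, ΣAȳ = 1594215.00 cm³.
x̄ = 1897185.00/21810.00 = 86.99 cm; ȳ = 1594215.00/21810.00 = 73.10 cm.

x̄ = 86.99 cm, ȳ = 73.10 cm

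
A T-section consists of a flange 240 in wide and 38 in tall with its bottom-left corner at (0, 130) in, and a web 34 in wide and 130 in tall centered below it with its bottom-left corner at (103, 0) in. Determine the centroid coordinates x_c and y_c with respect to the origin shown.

Part | A | x̄ᵢ | ȳᵢ | A·x̄ᵢ | A·ȳᵢ
web | 4420.00 | 120.00 | 65.00 | 530400.00 | 287300.00
flange | 9120.00 | 120.00 | 149.00 | 1094400.00 | 1358880.00
Σ | 13540.00 |  |  | 1624800.00 | 1646180.00
x_c = 1624800.00 / 13540.00 = 120.00 in
y_c = 1646180.00 / 13540.00 = 121.58 in

x_c = 120.00 in, y_c = 121.58 in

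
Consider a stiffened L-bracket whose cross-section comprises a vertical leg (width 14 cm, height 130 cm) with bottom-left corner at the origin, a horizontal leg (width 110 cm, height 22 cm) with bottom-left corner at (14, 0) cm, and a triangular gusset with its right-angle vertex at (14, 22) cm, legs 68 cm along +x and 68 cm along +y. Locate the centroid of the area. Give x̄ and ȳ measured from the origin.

x̄ = 40.37 cm, ȳ = 37.88 cm

vertical leg: A = 14 × 130 = 1820.00, centroid at (7.00, 65.00).
horizontal leg: A = 110 × 22 = 2420.00, centroid at (69.00, 11.00).
gusset: A = ½·68·68 = 2312.00, centroid at (36.67, 44.67).
ΣA = 6552.00 cm², ΣAx̄ = 264493.33 cm³, ΣAȳ = 248189.33 cm³.
x̄ = 264493.33/6552.00 = 40.37 cm; ȳ = 248189.33/6552.00 = 37.88 cm.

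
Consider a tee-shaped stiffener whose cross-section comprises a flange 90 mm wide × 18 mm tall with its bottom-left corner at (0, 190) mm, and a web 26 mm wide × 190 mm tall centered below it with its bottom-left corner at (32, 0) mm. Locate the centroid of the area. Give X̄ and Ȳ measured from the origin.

X̄ = 45.00 mm, Ȳ = 120.68 mm

Part | A | x̄ᵢ | ȳᵢ | A·x̄ᵢ | A·ȳᵢ
web | 4940.00 | 45.00 | 95.00 | 222300.00 | 469300.00
flange | 1620.00 | 45.00 | 199.00 | 72900.00 | 322380.00
Σ | 6560.00 |  |  | 295200.00 | 791680.00
X̄ = 295200.00 / 6560.00 = 45.00 mm
Ȳ = 791680.00 / 6560.00 = 120.68 mm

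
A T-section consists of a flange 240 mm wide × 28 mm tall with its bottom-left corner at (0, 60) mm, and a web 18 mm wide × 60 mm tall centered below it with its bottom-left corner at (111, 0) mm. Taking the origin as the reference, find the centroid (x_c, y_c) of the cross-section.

web: A = 18 × 60 = 1080.00, centroid at (120.00, 30.00).
flange: A = 240 × 28 = 6720.00, centroid at (120.00, 74.00).
ΣA = 7800.00 mm², ΣAx_c = 936000.00 mm³, ΣAy_c = 529680.00 mm³.
x_c = 936000.00/7800.00 = 120.00 mm; y_c = 529680.00/7800.00 = 67.91 mm.

x_c = 120.00 mm, y_c = 67.91 mm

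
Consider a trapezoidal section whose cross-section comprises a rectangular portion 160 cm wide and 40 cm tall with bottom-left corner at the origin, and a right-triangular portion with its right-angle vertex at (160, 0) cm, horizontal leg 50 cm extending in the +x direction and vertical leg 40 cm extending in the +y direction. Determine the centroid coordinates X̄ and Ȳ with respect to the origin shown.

Part | A | x̄ᵢ | ȳᵢ | A·x̄ᵢ | A·ȳᵢ
rectangular portion | 6400.00 | 80.00 | 20.00 | 512000.00 | 128000.00
triangular portion | 1000.00 | 176.67 | 13.33 | 176666.67 | 13333.33
Σ | 7400.00 |  |  | 688666.67 | 141333.33
X̄ = 688666.67 / 7400.00 = 93.06 cm
Ȳ = 141333.33 / 7400.00 = 19.10 cm

X̄ = 93.06 cm, Ȳ = 19.10 cm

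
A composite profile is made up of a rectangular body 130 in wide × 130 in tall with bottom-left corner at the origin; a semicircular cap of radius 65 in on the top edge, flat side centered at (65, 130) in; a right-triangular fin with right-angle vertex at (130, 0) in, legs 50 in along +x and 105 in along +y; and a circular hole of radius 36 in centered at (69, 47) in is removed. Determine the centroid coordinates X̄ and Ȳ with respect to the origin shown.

rectangular body: A = 130 × 130 = 16900.00, centroid at (65.00, 65.00).
semicircular top: A = ½π·65² = 6636.61, centroid at (65.00, 157.59).
triangular fin: A = ½·50·105 = 2625.00, centroid at (146.67, 35.00).
hole: A = −π·36² = -4071.50, centroid at (69.00, 47.00).
ΣA = 22090.11 in², ΣAX̄ = 1633946.16 in³, ΣAȲ = 2044857.52 in³.
X̄ = 1633946.16/22090.11 = 73.97 in; Ȳ = 2044857.52/22090.11 = 92.57 in.

X̄ = 73.97 in, Ȳ = 92.57 in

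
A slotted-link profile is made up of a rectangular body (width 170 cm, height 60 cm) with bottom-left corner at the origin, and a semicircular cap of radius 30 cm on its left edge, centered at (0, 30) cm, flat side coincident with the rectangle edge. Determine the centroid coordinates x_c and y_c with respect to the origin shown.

rectangular body: A = 170 × 60 = 10200.00, centroid at (85.00, 30.00).
semicircular end: A = ½π·30² = 1413.72, centroid at (-12.73, 30.00).
ΣA = 11613.72 cm², ΣAx_c = 849000.00 cm³, ΣAy_c = 348411.50 cm³.
x_c = 849000.00/11613.72 = 73.10 cm; y_c = 348411.50/11613.72 = 30.00 cm.

x_c = 73.10 cm, y_c = 30.00 cm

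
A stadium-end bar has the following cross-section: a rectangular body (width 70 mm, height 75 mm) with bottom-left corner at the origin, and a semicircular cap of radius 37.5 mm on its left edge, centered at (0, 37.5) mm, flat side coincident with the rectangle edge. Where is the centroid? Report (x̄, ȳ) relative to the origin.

x̄ = 19.92 mm, ȳ = 37.50 mm

rectangular body: A = 70 × 75 = 5250.00, centroid at (35.00, 37.50).
semicircular end: A = ½π·37.5² = 2208.93, centroid at (-15.92, 37.50).
ΣA = 7458.93 mm²
ΣAx̄ = (5250.00)(35.00) + (2208.93)(-15.92) = 148593.75 mm³
ΣAȳ = (5250.00)(37.50) + (2208.93)(37.50) = 279709.96 mm³
x̄ = 148593.75 / 7458.93 = 19.92 mm
ȳ = 279709.96 / 7458.93 = 37.50 mm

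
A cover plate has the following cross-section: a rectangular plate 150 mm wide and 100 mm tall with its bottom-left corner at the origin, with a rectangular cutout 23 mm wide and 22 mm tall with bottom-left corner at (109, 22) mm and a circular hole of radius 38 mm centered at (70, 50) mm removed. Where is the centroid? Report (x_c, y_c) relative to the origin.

x_c = 74.97 mm, y_c = 50.86 mm

plate: A = 150 × 100 = 15000.00, centroid at (75.00, 50.00).
hole 1: A = −(23 × 22) = -506.00, centroid at (120.50, 33.00).
hole 2: A = −π·38² = -4536.46, centroid at (70.00, 50.00).
ΣA = 9957.54 mm², ΣAx_c = 746474.81 mm³, ΣAy_c = 506479.01 mm³.
x_c = 746474.81/9957.54 = 74.97 mm; y_c = 506479.01/9957.54 = 50.86 mm.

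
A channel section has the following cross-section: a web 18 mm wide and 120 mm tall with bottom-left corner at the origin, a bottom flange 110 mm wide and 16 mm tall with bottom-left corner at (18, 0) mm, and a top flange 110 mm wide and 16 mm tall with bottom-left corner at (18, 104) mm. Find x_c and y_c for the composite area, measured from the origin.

Part | A | x̄ᵢ | ȳᵢ | A·x̄ᵢ | A·ȳᵢ
web | 2160.00 | 9.00 | 60.00 | 19440.00 | 129600.00
bottom flange | 1760.00 | 73.00 | 8.00 | 128480.00 | 14080.00
top flange | 1760.00 | 73.00 | 112.00 | 128480.00 | 197120.00
Σ | 5680.00 |  |  | 276400.00 | 340800.00
x_c = 276400.00 / 5680.00 = 48.66 mm
y_c = 340800.00 / 5680.00 = 60.00 mm

x_c = 48.66 mm, y_c = 60.00 mm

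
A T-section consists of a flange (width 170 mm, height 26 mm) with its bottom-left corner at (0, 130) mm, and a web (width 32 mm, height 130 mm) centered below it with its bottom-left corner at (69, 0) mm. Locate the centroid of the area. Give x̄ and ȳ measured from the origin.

web: A = 32 × 130 = 4160.00, centroid at (85.00, 65.00).
flange: A = 170 × 26 = 4420.00, centroid at (85.00, 143.00).
ΣA = 8580.00 mm², ΣAx̄ = 729300.00 mm³, ΣAȳ = 902460.00 mm³.
x̄ = 729300.00/8580.00 = 85.00 mm; ȳ = 902460.00/8580.00 = 105.18 mm.

x̄ = 85.00 mm, ȳ = 105.18 mm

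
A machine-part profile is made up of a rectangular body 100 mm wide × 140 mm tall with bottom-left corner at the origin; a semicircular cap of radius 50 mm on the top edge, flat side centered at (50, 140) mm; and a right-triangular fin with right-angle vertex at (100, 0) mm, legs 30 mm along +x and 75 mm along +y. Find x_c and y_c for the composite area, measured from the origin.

x_c = 53.54 mm, y_c = 86.15 mm

rectangular body: A = 100 × 140 = 14000.00, centroid at (50.00, 70.00).
semicircular top: A = ½π·50² = 3926.99, centroid at (50.00, 161.22).
triangular fin: A = ½·30·75 = 1125.00, centroid at (110.00, 25.00).
ΣA = 19051.99 mm², ΣAx_c = 1020099.54 mm³, ΣAy_c = 1641237.05 mm³.
x_c = 1020099.54/19051.99 = 53.54 mm; y_c = 1641237.05/19051.99 = 86.15 mm.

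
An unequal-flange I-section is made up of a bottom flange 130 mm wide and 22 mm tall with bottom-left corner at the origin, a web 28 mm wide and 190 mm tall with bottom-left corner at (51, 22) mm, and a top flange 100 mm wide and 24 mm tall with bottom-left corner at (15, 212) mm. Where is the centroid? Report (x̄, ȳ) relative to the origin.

bottom flange: A = 130 × 22 = 2860.00, centroid at (65.00, 11.00).
web: A = 28 × 190 = 5320.00, centroid at (65.00, 117.00).
top flange: A = 100 × 24 = 2400.00, centroid at (65.00, 224.00).
ΣA = 10580.00 mm², ΣAx̄ = 687700.00 mm³, ΣAȳ = 1191500.00 mm³.
x̄ = 687700.00/10580.00 = 65.00 mm; ȳ = 1191500.00/10580.00 = 112.62 mm.

x̄ = 65.00 mm, ȳ = 112.62 mm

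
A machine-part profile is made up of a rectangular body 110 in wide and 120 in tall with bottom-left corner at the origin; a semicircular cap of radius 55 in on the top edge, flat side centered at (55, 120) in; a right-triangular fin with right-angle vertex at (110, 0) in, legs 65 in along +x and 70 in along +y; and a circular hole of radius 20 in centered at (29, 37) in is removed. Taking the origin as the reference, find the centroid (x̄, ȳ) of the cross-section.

x̄ = 65.92 in, ȳ = 78.00 in

Part | A | x̄ᵢ | ȳᵢ | A·x̄ᵢ | A·ȳᵢ
rectangular body | 13200.00 | 55.00 | 60.00 | 726000.00 | 792000.00
semicircular top | 4751.66 | 55.00 | 143.34 | 261341.24 | 681115.73
triangular fin | 2275.00 | 131.67 | 23.33 | 299541.67 | 53083.33
hole | -1256.64 | 29.00 | 37.00 | -36442.47 | -46495.57
Σ | 18970.02 |  |  | 1250440.43 | 1479703.50
x̄ = 1250440.43 / 18970.02 = 65.92 in
ȳ = 1479703.50 / 18970.02 = 78.00 in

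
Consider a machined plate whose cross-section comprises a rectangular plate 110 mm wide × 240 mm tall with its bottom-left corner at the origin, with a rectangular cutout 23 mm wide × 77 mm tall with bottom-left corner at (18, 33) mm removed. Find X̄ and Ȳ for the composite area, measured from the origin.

X̄ = 56.83 mm, Ȳ = 123.49 mm

plate: A = 110 × 240 = 26400.00, centroid at (55.00, 120.00).
hole: A = −(23 × 77) = -1771.00, centroid at (29.50, 71.50).
ΣA = 24629.00 mm², ΣAX̄ = 1399755.50 mm³, ΣAȲ = 3041373.50 mm³.
X̄ = 1399755.50/24629.00 = 56.83 mm; Ȳ = 3041373.50/24629.00 = 123.49 mm.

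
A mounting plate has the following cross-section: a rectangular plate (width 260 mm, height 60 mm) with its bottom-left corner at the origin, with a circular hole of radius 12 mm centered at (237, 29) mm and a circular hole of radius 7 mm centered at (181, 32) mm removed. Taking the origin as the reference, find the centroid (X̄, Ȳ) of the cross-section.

X̄ = 126.25 mm, Ȳ = 30.01 mm

plate: A = 260 × 60 = 15600.00, centroid at (130.00, 30.00).
hole 1: A = −π·12² = -452.39, centroid at (237.00, 29.00).
hole 2: A = −π·7² = -153.94, centroid at (181.00, 32.00).
ΣA = 14993.67 mm², ΣAX̄ = 1892920.94 mm³, ΣAȲ = 449954.69 mm³.
X̄ = 1892920.94/14993.67 = 126.25 mm; Ȳ = 449954.69/14993.67 = 30.01 mm.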